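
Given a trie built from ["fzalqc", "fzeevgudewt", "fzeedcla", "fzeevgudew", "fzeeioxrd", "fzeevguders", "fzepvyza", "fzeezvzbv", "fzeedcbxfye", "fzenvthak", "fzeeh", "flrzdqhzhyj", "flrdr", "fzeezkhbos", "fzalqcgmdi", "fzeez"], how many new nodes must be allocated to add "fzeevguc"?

1

The longest prefix of "fzeevguc" already in the trie is "fzeevgu" (length 7).
So 8 − 7 = 1 new nodes.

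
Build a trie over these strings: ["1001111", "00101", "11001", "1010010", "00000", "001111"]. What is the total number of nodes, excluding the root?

For each word, the new-node count is its length minus the longest prefix already in the trie:
  "1001111" → 7 new (1, 0, 0, 1, 1, 1, 1)
  "00101" → 5 new (0, 0, 1, 0, 1)
  "11001" → prefix "1" already present; 4 new (1, 0, 0, 1)
  "1010010" → prefix "10" already present; 5 new (1, 0, 0, 1, 0)
  "00000" → prefix "00" already present; 3 new (0, 0, 0)
  "001111" → prefix "001" already present; 3 new (1, 1, 1)
Total nodes = 7 + 5 + 4 + 5 + 3 + 3 = 27

27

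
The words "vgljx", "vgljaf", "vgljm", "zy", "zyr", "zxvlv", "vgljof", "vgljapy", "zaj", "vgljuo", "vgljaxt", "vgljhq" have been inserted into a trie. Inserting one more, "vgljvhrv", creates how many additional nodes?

4

Walking "vgljvhrv" from the root, the first 4 characters ("vglj") follow existing edges; "v" is the first miss.
Each of the 4 remaining characters creates one node.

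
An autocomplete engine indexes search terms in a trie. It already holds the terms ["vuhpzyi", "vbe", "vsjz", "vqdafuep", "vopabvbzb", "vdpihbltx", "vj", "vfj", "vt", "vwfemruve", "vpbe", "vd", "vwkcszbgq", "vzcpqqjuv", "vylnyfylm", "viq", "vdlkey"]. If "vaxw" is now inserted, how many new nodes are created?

Walking "vaxw" from the root, the first 1 characters ("v") follow existing edges; "a" is the first miss.
So 4 − 1 = 3 new nodes.

3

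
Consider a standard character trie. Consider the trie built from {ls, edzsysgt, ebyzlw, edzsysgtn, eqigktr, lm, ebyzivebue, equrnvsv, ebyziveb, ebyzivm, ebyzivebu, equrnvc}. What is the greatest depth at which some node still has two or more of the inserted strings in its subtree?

9

Look for the deepest trie node that still has at least two words in its subtree.
"ebyzivebu" and "ebyzivebue" agree on "ebyzivebu" (9 characters) before diverging; nothing deeper is shared.
Longest shared-prefix length: 9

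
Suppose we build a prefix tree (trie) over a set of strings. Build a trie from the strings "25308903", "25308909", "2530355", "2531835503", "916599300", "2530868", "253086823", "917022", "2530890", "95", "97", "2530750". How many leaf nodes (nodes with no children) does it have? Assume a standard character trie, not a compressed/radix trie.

10

Leaves are exactly the stored words that no other stored word extends.
Those words: "2530355", "2530750", "253086823", "25308903", "25308909", "2531835503", "916599300", "917022", "95", "97"
Leaf count: 10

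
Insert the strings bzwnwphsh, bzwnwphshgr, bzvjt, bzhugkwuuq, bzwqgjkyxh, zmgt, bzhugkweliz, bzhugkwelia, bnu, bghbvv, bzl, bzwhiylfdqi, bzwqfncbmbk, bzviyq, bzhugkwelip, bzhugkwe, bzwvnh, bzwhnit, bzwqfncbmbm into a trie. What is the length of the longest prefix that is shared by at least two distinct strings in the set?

10

Look for the deepest trie node that still has at least two words in its subtree.
"bzhugkwelia" and "bzhugkwelip" agree on "bzhugkweli" (10 characters) before diverging; nothing deeper is shared.
Longest shared-prefix length: 10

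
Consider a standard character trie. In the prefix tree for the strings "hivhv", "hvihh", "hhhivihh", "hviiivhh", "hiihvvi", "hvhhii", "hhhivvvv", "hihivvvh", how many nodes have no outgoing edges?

8

Leaves are exactly the stored words that no other stored word extends.
Those words: "hhhivihh", "hhhivvvv", "hihivvvh", "hiihvvi", "hivhv", "hvhhii", "hvihh", "hviiivhh"
Leaf count: 8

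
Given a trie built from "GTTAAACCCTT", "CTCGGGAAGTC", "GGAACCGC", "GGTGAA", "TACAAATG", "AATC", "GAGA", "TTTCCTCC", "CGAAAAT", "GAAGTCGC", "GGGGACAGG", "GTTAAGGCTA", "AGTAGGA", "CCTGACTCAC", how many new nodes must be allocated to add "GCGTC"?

4

Walking "GCGTC" from the root, the first 1 characters ("G") follow existing edges; "C" is the first miss.
So 5 − 1 = 4 new nodes.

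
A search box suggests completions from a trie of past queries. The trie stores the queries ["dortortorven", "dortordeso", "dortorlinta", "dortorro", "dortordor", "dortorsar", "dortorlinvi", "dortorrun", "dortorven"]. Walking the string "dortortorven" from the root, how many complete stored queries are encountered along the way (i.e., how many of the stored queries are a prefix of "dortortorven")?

Traverse "dortortorven" character by character; count nodes along the way that are marked as word ends.
Prefixes of the query that are stored words: "dortortorven"
Count: 1

1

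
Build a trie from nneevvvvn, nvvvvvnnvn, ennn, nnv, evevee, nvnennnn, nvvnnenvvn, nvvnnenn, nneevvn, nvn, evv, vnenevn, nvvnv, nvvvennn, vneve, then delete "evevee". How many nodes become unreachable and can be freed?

After clearing the end-marker at "evevee", prune upward until reaching a node still needed by another word.
The suffix "evee" (4 nodes) is used only by "evevee"; the node for "ev" still has the child "v", so pruning stops there.
Nodes removed: 4

4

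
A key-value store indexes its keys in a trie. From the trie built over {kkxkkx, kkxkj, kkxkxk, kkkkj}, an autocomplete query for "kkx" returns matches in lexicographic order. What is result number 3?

kkxkxk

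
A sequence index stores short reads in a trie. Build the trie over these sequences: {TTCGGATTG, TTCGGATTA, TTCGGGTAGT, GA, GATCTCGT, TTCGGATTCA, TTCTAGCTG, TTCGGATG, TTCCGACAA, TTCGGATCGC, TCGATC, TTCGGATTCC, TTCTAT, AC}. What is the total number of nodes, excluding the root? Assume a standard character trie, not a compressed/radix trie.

50

For each word, the new-node count is its length minus the longest prefix already in the trie:
  "TTCGGATTG" → 9 new (T, T, C, G, G, A, T, T, G)
  "TTCGGATTA" → prefix "TTCGGATT" already present; 1 new (A)
  "TTCGGGTAGT" → prefix "TTCGG" already present; 5 new (G, T, A, G, T)
  "GA" → 2 new (G, A)
  "GATCTCGT" → prefix "GA" already present; 6 new (T, C, T, C, G, T)
  "TTCGGATTCA" → prefix "TTCGGATT" already present; 2 new (C, A)
  "TTCTAGCTG" → prefix "TTC" already present; 6 new (T, A, G, C, T, G)
  "TTCGGATG" → prefix "TTCGGAT" already present; 1 new (G)
  "TTCCGACAA" → prefix "TTC" already present; 6 new (C, G, A, C, A, A)
  "TTCGGATCGC" → prefix "TTCGGAT" already present; 3 new (C, G, C)
  "TCGATC" → prefix "T" already present; 5 new (C, G, A, T, C)
  "TTCGGATTCC" → prefix "TTCGGATTC" already present; 1 new (C)
  "TTCTAT" → prefix "TTCTA" already present; 1 new (T)
  "AC" → 2 new (A, C)
Total nodes = 9 + 1 + 5 + 2 + 6 + 2 + 6 + 1 + 6 + 3 + 5 + 1 + 1 + 2 = 50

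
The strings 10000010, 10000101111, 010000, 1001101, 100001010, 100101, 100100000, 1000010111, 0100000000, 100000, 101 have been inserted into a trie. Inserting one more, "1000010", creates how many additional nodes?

0

"1000010" is already a full path in the trie; only an end-marker is added.
No new nodes are needed: 0.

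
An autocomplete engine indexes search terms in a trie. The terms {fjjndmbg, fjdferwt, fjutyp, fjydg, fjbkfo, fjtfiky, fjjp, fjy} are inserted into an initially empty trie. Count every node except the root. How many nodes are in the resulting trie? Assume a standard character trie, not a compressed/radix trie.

For each word, the new-node count is its length minus the longest prefix already in the trie:
  "fjjndmbg" → 8 new (f, j, j, n, d, m, b, g)
  "fjdferwt" → prefix "fj" already present; 6 new (d, f, e, r, w, t)
  "fjutyp" → prefix "fj" already present; 4 new (u, t, y, p)
  "fjydg" → prefix "fj" already present; 3 new (y, d, g)
  "fjbkfo" → prefix "fj" already present; 4 new (b, k, f, o)
  "fjtfiky" → prefix "fj" already present; 5 new (t, f, i, k, y)
  "fjjp" → prefix "fjj" already present; 1 new (p)
  "fjy" → prefix "fjy" already present; 0 new (none)
Total nodes = 8 + 6 + 4 + 3 + 4 + 5 + 1 + 0 = 31

31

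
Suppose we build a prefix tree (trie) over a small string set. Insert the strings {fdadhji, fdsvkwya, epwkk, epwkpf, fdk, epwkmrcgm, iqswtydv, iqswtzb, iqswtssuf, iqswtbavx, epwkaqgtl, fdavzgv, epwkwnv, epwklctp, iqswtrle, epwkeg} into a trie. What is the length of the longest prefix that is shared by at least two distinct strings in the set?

5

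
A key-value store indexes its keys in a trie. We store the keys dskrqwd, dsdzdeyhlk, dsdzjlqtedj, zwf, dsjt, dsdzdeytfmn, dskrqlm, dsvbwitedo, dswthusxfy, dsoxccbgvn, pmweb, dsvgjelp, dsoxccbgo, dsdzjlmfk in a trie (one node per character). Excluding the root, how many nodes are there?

71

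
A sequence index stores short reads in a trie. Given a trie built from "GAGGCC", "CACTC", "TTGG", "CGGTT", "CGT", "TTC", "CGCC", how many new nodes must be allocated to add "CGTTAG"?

3

"CGT" is already a path in the trie; the remaining "TAG" must be added.
Each of the 3 remaining characters creates one node.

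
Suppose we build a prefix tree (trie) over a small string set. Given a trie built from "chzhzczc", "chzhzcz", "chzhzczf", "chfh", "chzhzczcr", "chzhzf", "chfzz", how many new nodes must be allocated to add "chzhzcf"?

Walking "chzhzcf" from the root, the first 6 characters ("chzhzc") follow existing edges; "f" is the first miss.
So 7 − 6 = 1 new nodes.

1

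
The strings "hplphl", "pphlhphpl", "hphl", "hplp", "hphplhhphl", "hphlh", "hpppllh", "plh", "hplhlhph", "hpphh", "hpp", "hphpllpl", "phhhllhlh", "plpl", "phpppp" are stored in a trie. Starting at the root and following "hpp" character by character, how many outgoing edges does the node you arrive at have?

2

The children of the "hpp" node are the distinct next characters among strings starting with "hpp".
Characters that immediately follow "hpp" among the stored strings: {h, p}.
That node has 2 child edges.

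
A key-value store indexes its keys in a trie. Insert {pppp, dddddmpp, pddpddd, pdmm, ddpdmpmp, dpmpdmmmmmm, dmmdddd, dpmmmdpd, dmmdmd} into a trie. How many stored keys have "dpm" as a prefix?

Filter for entries beginning with "dpm":
Matches: "dpmmmdpd", "dpmpdmmmmmm"
Count: 2

2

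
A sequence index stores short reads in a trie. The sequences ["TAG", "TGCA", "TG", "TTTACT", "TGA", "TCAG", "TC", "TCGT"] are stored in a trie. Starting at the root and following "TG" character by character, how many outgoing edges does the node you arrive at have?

Walk "TG" from the root, arriving at one node.
Distinct next characters after "TG": A, C.
That node has 2 child edges.

2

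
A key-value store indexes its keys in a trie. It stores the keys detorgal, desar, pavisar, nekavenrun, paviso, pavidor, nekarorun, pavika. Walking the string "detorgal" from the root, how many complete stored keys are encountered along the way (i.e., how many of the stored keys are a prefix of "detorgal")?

Check each prefix of "detorgal" against the stored set — each match is an end-marker on the path.
Prefixes of the query that are stored words: "detorgal"
Count: 1

1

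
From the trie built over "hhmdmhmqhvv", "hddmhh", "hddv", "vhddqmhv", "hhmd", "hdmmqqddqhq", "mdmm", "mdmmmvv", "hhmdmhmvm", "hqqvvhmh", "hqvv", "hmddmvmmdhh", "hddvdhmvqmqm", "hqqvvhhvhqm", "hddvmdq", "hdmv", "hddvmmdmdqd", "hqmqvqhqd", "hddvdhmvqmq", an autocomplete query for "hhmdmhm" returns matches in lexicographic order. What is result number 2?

hhmdmhmvm

Filter for "hhmdmhm…" and sort: "hhmdmhmqhvv", "hhmdmhmvm"
The 2nd is hhmdmhmvm.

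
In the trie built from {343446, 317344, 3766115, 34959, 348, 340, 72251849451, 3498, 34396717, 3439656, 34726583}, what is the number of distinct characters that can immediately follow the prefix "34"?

The children of the "34" node are the distinct next characters among strings starting with "34".
Distinct next characters after "34": 0, 3, 7, 8, 9.
That node has 5 child edges.

5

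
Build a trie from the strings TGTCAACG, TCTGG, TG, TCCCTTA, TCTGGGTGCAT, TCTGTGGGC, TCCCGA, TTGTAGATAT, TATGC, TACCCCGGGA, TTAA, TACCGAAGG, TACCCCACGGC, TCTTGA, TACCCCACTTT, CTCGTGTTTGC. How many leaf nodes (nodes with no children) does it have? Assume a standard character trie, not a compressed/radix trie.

A leaf is a node with no children — equivalently, the end of a word that is not a proper prefix of any other stored word.
Those words: "CTCGTGTTTGC", "TACCCCACGGC", "TACCCCACTTT", "TACCCCGGGA", "TACCGAAGG", "TATGC", "TCCCGA", "TCCCTTA", "TCTGGGTGCAT", "TCTGTGGGC", "TCTTGA", "TGTCAACG", "TTAA", "TTGTAGATAT"
Leaf count: 14

14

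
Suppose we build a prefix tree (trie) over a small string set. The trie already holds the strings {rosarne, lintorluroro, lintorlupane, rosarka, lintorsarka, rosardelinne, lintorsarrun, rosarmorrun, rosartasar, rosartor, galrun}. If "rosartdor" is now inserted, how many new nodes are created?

The longest prefix of "rosartdor" already in the trie is "rosart" (length 6).
New nodes needed: |"rosartdor"| − 6 = 9 − 6 = 3.

3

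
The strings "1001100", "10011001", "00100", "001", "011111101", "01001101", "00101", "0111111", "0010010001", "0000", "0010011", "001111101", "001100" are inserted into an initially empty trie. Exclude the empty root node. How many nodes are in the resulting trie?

44

Trace insertions, counting only characters that open a new branch:
  "1001100" → 7 new (1, 0, 0, 1, 1, 0, 0)
  "10011001" → prefix "1001100" already present; 1 new (1)
  "00100" → 5 new (0, 0, 1, 0, 0)
  "001" → prefix "001" already present; 0 new (none)
  "011111101" → prefix "0" already present; 8 new (1, 1, 1, 1, 1, 1, 0, 1)
  "01001101" → prefix "01" already present; 6 new (0, 0, 1, 1, 0, 1)
  "00101" → prefix "0010" already present; 1 new (1)
  "0111111" → prefix "0111111" already present; 0 new (none)
  "0010010001" → prefix "00100" already present; 5 new (1, 0, 0, 0, 1)
  "0000" → prefix "00" already present; 2 new (0, 0)
  "0010011" → prefix "001001" already present; 1 new (1)
  "001111101" → prefix "001" already present; 6 new (1, 1, 1, 1, 0, 1)
  "001100" → prefix "0011" already present; 2 new (0, 0)
Total nodes = 7 + 1 + 5 + 0 + 8 + 6 + 1 + 0 + 5 + 2 + 1 + 6 + 2 = 44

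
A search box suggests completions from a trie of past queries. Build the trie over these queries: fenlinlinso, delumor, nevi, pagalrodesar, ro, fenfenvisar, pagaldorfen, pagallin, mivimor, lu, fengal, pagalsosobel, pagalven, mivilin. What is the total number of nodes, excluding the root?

78

Trace insertions, counting only characters that open a new branch:
  "fenlinlinso" → 11 new (f, e, n, l, i, n, l, i, n, s, o)
  "delumor" → 7 new (d, e, l, u, m, o, r)
  "nevi" → 4 new (n, e, v, i)
  "pagalrodesar" → 12 new (p, a, g, a, l, r, o, d, e, s, a, r)
  "ro" → 2 new (r, o)
  "fenfenvisar" → prefix "fen" already present; 8 new (f, e, n, v, i, s, a, r)
  "pagaldorfen" → prefix "pagal" already present; 6 new (d, o, r, f, e, n)
  "pagallin" → prefix "pagal" already present; 3 new (l, i, n)
  "mivimor" → 7 new (m, i, v, i, m, o, r)
  "lu" → 2 new (l, u)
  "fengal" → prefix "fen" already present; 3 new (g, a, l)
  "pagalsosobel" → prefix "pagal" already present; 7 new (s, o, s, o, b, e, l)
  "pagalven" → prefix "pagal" already present; 3 new (v, e, n)
  "mivilin" → prefix "mivi" already present; 3 new (l, i, n)
Total nodes = 11 + 7 + 4 + 12 + 2 + 8 + 6 + 3 + 7 + 2 + 3 + 7 + 3 + 3 = 78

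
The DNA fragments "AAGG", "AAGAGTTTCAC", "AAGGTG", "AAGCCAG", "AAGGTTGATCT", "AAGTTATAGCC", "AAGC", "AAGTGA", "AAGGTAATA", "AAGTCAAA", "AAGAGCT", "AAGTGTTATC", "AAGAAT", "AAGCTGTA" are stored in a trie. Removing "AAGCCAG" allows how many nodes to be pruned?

After clearing the end-marker at "AAGCCAG", prune upward until reaching a node still needed by another word.
The suffix "CAG" (3 nodes) is used only by "AAGCCAG"; the node for "AAGC" still has the child "T", so pruning stops there.
Nodes removed: 3

3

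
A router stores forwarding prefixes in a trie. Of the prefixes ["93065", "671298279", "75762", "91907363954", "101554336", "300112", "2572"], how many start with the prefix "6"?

1

Walk to "6"; the words in its subtree are exactly those with that prefix.
Matches: "671298279"
Count: 1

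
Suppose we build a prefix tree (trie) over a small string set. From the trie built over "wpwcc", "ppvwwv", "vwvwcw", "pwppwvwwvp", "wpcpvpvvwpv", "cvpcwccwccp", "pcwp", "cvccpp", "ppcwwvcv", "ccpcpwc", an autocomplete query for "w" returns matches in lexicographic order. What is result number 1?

wpcpvpvvwpv

DFS of the "w" subtree visits, in order: "wpcpvpvvwpv", "wpwcc"
The 1st is wpcpvpvvwpv.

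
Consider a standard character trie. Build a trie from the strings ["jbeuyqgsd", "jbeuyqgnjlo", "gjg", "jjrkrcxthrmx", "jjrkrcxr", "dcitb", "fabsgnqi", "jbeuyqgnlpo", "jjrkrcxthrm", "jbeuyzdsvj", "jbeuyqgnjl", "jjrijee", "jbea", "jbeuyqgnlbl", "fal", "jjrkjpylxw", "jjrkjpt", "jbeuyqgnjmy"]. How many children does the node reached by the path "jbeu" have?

Walk "jbeu" from the root, arriving at one node.
Distinct next characters after "jbeu": y.
That node has 1 child edge.

1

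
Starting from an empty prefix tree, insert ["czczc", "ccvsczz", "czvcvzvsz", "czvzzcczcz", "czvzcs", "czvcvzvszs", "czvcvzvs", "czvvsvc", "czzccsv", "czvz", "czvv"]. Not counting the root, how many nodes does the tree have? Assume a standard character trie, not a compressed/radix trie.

37

Count nodes per top-level branch (shared prefixes stored once):
  'c'-branch (ccvsczz, czczc, czvcvzvs, czvcvzvsz, czvcvzvszs, czvv, czvvsvc, czvz, czvzcs, czvzzcczcz, czzccsv): 37 nodes
Sum: 37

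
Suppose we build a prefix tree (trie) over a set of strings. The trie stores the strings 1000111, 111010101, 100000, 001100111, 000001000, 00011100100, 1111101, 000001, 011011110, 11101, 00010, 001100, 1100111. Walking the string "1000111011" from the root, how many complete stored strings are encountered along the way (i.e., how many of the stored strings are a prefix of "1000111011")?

Check each prefix of "1000111011" against the stored set — each match is an end-marker on the path.
Prefixes of the query that are stored words: "1000111"
Count: 1

1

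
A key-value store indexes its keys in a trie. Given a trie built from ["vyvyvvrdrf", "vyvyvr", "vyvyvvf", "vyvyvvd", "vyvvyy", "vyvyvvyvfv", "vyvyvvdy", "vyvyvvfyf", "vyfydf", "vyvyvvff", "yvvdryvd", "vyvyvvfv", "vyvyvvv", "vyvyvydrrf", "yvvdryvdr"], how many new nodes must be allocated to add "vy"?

Every character of "vy" already lies on an existing path (it is a prefix of some stored word).
No new nodes are needed: 0.

0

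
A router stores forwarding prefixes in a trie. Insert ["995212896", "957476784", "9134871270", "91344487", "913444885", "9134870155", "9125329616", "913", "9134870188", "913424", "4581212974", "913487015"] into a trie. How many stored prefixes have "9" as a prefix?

Walk to "9"; the words in its subtree are exactly those with that prefix.
Matches: "9125329616", "913", "913424", "91344487", "913444885", "913487015", "9134870155", "9134870188", "9134871270", "957476784", "995212896"
Count: 11

11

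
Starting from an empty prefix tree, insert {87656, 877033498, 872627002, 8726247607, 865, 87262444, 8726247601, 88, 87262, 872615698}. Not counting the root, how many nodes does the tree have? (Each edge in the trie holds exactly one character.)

35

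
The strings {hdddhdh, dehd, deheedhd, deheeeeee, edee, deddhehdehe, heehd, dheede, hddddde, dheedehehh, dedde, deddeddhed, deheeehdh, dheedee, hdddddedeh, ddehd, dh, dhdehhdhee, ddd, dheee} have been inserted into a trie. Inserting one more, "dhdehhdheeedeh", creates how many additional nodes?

Walking "dhdehhdheeedeh" from the root, the first 10 characters ("dhdehhdhee") follow existing edges; "e" is the first miss.
New nodes needed: |"dhdehhdheeedeh"| − 10 = 14 − 10 = 4.

4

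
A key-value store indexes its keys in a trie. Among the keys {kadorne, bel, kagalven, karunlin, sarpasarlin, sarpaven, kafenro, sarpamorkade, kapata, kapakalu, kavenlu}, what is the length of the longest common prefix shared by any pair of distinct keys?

The deepest shared node is where two words last agree before diverging.
"sarpamorkade" and "sarpasarlin" agree on "sarpa" (5 characters) before diverging; nothing deeper is shared.
Longest shared-prefix length: 5

5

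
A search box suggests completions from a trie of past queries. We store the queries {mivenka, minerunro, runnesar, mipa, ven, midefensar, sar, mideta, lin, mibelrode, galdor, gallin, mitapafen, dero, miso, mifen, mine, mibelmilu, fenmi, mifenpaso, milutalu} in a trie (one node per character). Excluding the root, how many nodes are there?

94

For each word, the new-node count is its length minus the longest prefix already in the trie:
  "mivenka" → 7 new (m, i, v, e, n, k, a)
  "minerunro" → prefix "mi" already present; 7 new (n, e, r, u, n, r, o)
  "runnesar" → 8 new (r, u, n, n, e, s, a, r)
  "mipa" → prefix "mi" already present; 2 new (p, a)
  "ven" → 3 new (v, e, n)
  "midefensar" → prefix "mi" already present; 8 new (d, e, f, e, n, s, a, r)
  "sar" → 3 new (s, a, r)
  "mideta" → prefix "mide" already present; 2 new (t, a)
  "lin" → 3 new (l, i, n)
  "mibelrode" → prefix "mi" already present; 7 new (b, e, l, r, o, d, e)
  "galdor" → 6 new (g, a, l, d, o, r)
  "gallin" → prefix "gal" already present; 3 new (l, i, n)
  "mitapafen" → prefix "mi" already present; 7 new (t, a, p, a, f, e, n)
  "dero" → 4 new (d, e, r, o)
  "miso" → prefix "mi" already present; 2 new (s, o)
  "mifen" → prefix "mi" already present; 3 new (f, e, n)
  "mine" → prefix "mine" already present; 0 new (none)
  "mibelmilu" → prefix "mibel" already present; 4 new (m, i, l, u)
  "fenmi" → 5 new (f, e, n, m, i)
  "mifenpaso" → prefix "mifen" already present; 4 new (p, a, s, o)
  "milutalu" → prefix "mi" already present; 6 new (l, u, t, a, l, u)
Total nodes = 7 + 7 + 8 + 2 + 3 + 8 + 3 + 2 + 3 + 7 + 6 + 3 + 7 + 4 + 2 + 3 + 0 + 4 + 5 + 4 + 6 = 94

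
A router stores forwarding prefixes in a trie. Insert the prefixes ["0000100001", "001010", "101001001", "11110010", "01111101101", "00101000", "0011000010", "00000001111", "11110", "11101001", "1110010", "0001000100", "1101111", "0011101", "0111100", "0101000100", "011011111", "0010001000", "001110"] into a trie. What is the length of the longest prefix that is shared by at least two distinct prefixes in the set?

6

The deepest shared node is where two words last agree before diverging.
"001010" and "00101000" agree on "001010" (6 characters) before diverging; nothing deeper is shared.
Longest shared-prefix length: 6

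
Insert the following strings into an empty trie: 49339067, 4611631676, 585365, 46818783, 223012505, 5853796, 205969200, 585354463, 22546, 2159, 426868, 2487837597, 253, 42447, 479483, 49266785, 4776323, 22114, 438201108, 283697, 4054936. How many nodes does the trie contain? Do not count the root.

117

Count nodes per top-level branch (shared prefixes stored once):
  '2'-branch (205969200, 2159, 22114, 223012505, 22546, 2487837597, 253, 283697): 42 nodes
  '4'-branch (4054936, 42447, 426868, 438201108, 4611631676, 46818783, 4776323, 479483, 49266785, 49339067): 61 nodes
  '5'-branch (585354463, 585365, 5853796): 14 nodes
Sum: 117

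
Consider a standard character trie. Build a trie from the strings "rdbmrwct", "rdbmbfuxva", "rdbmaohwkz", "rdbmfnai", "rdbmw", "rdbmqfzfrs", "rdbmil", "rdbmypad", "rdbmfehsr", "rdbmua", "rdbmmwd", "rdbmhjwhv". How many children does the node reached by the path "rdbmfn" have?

The children of the "rdbmfn" node are the distinct next characters among strings starting with "rdbmfn".
Characters that immediately follow "rdbmfn" among the stored strings: {a}.
That node has 1 child edge.

1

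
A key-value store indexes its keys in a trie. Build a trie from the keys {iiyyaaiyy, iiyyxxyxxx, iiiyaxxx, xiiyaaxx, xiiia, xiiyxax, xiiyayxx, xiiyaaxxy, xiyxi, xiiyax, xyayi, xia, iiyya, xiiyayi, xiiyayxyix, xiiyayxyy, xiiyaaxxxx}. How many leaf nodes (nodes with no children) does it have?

15

Leaves are exactly the stored words that no other stored word extends.
Those words: "iiiyaxxx", "iiyyaaiyy", "iiyyxxyxxx", "xia", "xiiia", "xiiyaaxxxx", "xiiyaaxxy", "xiiyax", "xiiyayi", "xiiyayxx", "xiiyayxyix", "xiiyayxyy", "xiiyxax", "xiyxi", "xyayi"
Leaf count: 15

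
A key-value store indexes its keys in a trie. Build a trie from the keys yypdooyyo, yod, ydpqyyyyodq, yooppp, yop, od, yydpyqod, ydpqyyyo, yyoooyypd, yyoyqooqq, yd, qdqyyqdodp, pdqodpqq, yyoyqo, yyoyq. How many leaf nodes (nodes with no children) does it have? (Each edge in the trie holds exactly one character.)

12

A leaf is a node with no children — equivalently, the end of a word that is not a proper prefix of any other stored word.
Those words: "od", "pdqodpqq", "qdqyyqdodp", "ydpqyyyo", "ydpqyyyyodq", "yod", "yooppp", "yop", "yydpyqod", "yyoooyypd", "yyoyqooqq", "yypdooyyo"
Leaf count: 12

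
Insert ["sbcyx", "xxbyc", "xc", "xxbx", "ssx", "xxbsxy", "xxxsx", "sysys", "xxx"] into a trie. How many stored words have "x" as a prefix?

6

Filter for entries beginning with "x":
Matches: "xc", "xxbsxy", "xxbx", "xxbyc", "xxx", "xxxsx"
Count: 6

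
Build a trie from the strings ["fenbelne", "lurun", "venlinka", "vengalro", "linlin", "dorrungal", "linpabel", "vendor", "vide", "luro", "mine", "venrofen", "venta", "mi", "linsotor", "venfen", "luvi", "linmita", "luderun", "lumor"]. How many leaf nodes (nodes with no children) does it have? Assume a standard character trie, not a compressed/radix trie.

19

A leaf is a node with no children — equivalently, the end of a word that is not a proper prefix of any other stored word.
Those words: "dorrungal", "fenbelne", "linlin", "linmita", "linpabel", "linsotor", "luderun", "lumor", "luro", "lurun", "luvi", "mine", "vendor", "venfen", "vengalro", "venlinka", "venrofen", "venta", "vide"
Leaf count: 19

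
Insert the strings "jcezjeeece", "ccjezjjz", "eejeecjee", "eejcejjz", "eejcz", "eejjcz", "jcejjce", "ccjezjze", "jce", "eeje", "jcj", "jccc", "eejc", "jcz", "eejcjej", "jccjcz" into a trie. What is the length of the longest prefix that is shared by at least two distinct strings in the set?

6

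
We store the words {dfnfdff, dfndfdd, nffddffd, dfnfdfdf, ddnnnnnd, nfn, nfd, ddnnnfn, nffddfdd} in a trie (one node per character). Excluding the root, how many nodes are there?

34

Trace insertions, counting only characters that open a new branch:
  "dfnfdff" → 7 new (d, f, n, f, d, f, f)
  "dfndfdd" → prefix "dfn" already present; 4 new (d, f, d, d)
  "nffddffd" → 8 new (n, f, f, d, d, f, f, d)
  "dfnfdfdf" → prefix "dfnfdf" already present; 2 new (d, f)
  "ddnnnnnd" → prefix "d" already present; 7 new (d, n, n, n, n, n, d)
  "nfn" → prefix "nf" already present; 1 new (n)
  "nfd" → prefix "nf" already present; 1 new (d)
  "ddnnnfn" → prefix "ddnnn" already present; 2 new (f, n)
  "nffddfdd" → prefix "nffddf" already present; 2 new (d, d)
Total nodes = 7 + 4 + 8 + 2 + 7 + 1 + 1 + 2 + 2 = 34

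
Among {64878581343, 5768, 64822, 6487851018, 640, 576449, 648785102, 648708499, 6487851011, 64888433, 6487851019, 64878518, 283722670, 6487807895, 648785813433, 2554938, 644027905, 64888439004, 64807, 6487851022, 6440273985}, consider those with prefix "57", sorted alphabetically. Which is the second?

DFS of the "57" subtree visits, in order: "576449", "5768"
The 2nd is 5768.

5768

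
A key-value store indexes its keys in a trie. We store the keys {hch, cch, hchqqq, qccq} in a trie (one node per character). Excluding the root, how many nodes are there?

13

Count nodes per top-level branch (shared prefixes stored once):
  'c'-branch (cch): 3 nodes
  'h'-branch (hch, hchqqq): 6 nodes
  'q'-branch (qccq): 4 nodes
Sum: 13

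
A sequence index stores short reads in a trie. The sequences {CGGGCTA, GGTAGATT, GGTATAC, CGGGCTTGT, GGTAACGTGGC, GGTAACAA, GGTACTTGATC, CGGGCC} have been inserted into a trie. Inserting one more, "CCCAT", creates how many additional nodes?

4

The longest prefix of "CCCAT" already in the trie is "C" (length 1).
So 5 − 1 = 4 new nodes.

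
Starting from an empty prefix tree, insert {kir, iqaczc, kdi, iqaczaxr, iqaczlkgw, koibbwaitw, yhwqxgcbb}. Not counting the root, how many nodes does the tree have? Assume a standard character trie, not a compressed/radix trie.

36

Trace insertions, counting only characters that open a new branch:
  "kir" → 3 new (k, i, r)
  "iqaczc" → 6 new (i, q, a, c, z, c)
  "kdi" → prefix "k" already present; 2 new (d, i)
  "iqaczaxr" → prefix "iqacz" already present; 3 new (a, x, r)
  "iqaczlkgw" → prefix "iqacz" already present; 4 new (l, k, g, w)
  "koibbwaitw" → prefix "k" already present; 9 new (o, i, b, b, w, a, i, t, w)
  "yhwqxgcbb" → 9 new (y, h, w, q, x, g, c, b, b)
Total nodes = 3 + 6 + 2 + 3 + 4 + 9 + 9 = 36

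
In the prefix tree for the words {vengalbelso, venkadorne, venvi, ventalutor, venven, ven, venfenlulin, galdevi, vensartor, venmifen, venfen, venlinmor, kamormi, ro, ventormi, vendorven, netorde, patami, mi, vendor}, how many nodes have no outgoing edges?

17

Leaves are exactly the stored words that no other stored word extends.
Those words: "galdevi", "kamormi", "mi", "netorde", "patami", "ro", "vendorven", "venfenlulin", "vengalbelso", "venkadorne", "venlinmor", "venmifen", "vensartor", "ventalutor", "ventormi", "venven", "venvi"
Leaf count: 17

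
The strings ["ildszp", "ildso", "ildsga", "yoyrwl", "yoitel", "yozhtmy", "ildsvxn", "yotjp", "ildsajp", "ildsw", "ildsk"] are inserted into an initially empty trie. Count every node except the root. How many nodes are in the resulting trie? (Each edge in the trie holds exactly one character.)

35

Count nodes per top-level branch (shared prefixes stored once):
  'i'-branch (ildsajp, ildsga, ildsk, ildso, ildsvxn, ildsw, ildszp): 17 nodes
  'y'-branch (yoitel, yotjp, yoyrwl, yozhtmy): 18 nodes
Sum: 35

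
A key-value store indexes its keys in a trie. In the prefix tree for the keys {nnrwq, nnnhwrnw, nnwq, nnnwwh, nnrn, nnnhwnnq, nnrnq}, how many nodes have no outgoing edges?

Leaves are exactly the stored words that no other stored word extends.
Those words: "nnnhwnnq", "nnnhwrnw", "nnnwwh", "nnrnq", "nnrwq", "nnwq"
Leaf count: 6

6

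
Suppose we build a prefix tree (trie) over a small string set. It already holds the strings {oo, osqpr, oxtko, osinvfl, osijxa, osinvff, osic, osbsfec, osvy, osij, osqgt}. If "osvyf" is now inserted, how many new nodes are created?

Walking "osvyf" from the root, the first 4 characters ("osvy") follow existing edges; "f" is the first miss.
New nodes needed: |"osvyf"| − 4 = 5 − 4 = 1.

1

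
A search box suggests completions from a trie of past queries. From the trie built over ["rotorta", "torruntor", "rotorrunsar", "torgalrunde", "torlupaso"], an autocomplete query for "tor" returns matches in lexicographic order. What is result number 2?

torlupaso

Filter for "tor…" and sort: "torgalrunde", "torlupaso", "torruntor"
Position 2: torlupaso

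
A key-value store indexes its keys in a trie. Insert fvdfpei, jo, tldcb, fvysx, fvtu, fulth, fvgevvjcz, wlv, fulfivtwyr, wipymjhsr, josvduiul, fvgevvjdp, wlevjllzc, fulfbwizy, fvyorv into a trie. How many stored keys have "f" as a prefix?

Walk to "f"; the words in its subtree are exactly those with that prefix.
Words under "f": fulfbwizy, fulfivtwyr, fulth, fvdfpei, fvgevvjcz, fvgevvjdp, fvtu, fvyorv, fvysx
Count: 9

9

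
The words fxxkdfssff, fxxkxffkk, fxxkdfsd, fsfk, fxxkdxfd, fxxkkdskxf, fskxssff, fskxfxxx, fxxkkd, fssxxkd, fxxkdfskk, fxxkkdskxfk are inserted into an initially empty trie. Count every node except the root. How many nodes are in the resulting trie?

46

Insert word by word; a character creates a node only if that edge doesn't already exist:
  "fxxkdfssff" → 10 new (f, x, x, k, d, f, s, s, f, f)
  "fxxkxffkk" → prefix "fxxk" already present; 5 new (x, f, f, k, k)
  "fxxkdfsd" → prefix "fxxkdfs" already present; 1 new (d)
  "fsfk" → prefix "f" already present; 3 new (s, f, k)
  "fxxkdxfd" → prefix "fxxkd" already present; 3 new (x, f, d)
  "fxxkkdskxf" → prefix "fxxk" already present; 6 new (k, d, s, k, x, f)
  "fskxssff" → prefix "fs" already present; 6 new (k, x, s, s, f, f)
  "fskxfxxx" → prefix "fskx" already present; 4 new (f, x, x, x)
  "fxxkkd" → prefix "fxxkkd" already present; 0 new (none)
  "fssxxkd" → prefix "fs" already present; 5 new (s, x, x, k, d)
  "fxxkdfskk" → prefix "fxxkdfs" already present; 2 new (k, k)
  "fxxkkdskxfk" → prefix "fxxkkdskxf" already present; 1 new (k)
Total nodes = 10 + 5 + 1 + 3 + 3 + 6 + 6 + 4 + 0 + 5 + 2 + 1 = 46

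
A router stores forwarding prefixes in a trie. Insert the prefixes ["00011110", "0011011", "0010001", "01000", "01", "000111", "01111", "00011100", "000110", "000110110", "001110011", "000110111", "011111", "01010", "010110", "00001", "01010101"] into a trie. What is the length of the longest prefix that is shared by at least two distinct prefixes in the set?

The deepest shared node is where two words last agree before diverging.
e.g. "000110110" and "000110111" share the prefix "00011011" of length 8; no pair shares a longer one.
Longest shared-prefix length: 8

8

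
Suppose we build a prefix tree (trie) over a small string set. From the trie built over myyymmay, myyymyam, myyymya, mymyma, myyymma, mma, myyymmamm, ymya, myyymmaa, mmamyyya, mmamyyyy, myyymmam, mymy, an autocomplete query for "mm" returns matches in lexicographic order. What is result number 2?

Words with prefix "mm", in lexicographic order: "mma", "mmamyyya", "mmamyyyy"
Position 2: mmamyyya

mmamyyya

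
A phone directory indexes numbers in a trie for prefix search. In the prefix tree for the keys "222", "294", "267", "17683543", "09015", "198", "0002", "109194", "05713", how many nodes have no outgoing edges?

9

A leaf is a node with no children — equivalently, the end of a word that is not a proper prefix of any other stored word.
Those words: "0002", "05713", "09015", "109194", "17683543", "198", "222", "267", "294"
Leaf count: 9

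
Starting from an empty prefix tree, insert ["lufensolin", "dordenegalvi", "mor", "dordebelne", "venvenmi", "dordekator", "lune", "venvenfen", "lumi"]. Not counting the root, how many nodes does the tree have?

50

Trace insertions, counting only characters that open a new branch:
  "lufensolin" → 10 new (l, u, f, e, n, s, o, l, i, n)
  "dordenegalvi" → 12 new (d, o, r, d, e, n, e, g, a, l, v, i)
  "mor" → 3 new (m, o, r)
  "dordebelne" → prefix "dorde" already present; 5 new (b, e, l, n, e)
  "venvenmi" → 8 new (v, e, n, v, e, n, m, i)
  "dordekator" → prefix "dorde" already present; 5 new (k, a, t, o, r)
  "lune" → prefix "lu" already present; 2 new (n, e)
  "venvenfen" → prefix "venven" already present; 3 new (f, e, n)
  "lumi" → prefix "lu" already present; 2 new (m, i)
Total nodes = 10 + 12 + 3 + 5 + 8 + 5 + 2 + 3 + 2 = 50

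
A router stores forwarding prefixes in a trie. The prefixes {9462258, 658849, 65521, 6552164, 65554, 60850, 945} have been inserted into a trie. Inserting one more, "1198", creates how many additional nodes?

"1198" shares no prefix with any stored word, so all 4 characters open new nodes.
4 − 0 = 4 new nodes.

4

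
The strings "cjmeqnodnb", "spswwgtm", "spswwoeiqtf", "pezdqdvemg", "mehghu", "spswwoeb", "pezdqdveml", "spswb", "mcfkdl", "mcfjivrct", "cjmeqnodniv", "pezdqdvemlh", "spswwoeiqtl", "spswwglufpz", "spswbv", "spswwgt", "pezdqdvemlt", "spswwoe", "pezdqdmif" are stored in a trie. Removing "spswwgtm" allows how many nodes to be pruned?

1

A node on "spswwgtm"'s path can go only if nothing else ends at it or branches off below it.
The suffix "m" (1 node) is used only by "spswwgtm"; "spswwgt" is itself a stored word, so pruning stops there.
Nodes removed: 1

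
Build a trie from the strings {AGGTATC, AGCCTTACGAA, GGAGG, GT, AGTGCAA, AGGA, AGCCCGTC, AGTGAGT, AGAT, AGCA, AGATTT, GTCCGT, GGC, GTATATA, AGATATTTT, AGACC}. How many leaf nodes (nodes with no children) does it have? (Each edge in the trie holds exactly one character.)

Leaves are exactly the stored words that no other stored word extends.
Those words: "AGACC", "AGATATTTT", "AGATTT", "AGCA", "AGCCCGTC", "AGCCTTACGAA", "AGGA", "AGGTATC", "AGTGAGT", "AGTGCAA", "GGAGG", "GGC", "GTATATA", "GTCCGT"
Leaf count: 14

14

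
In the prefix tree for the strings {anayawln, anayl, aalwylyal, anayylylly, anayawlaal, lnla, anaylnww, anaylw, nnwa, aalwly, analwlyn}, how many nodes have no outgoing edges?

A leaf is a node with no children — equivalently, the end of a word that is not a proper prefix of any other stored word.
Those words: "aalwly", "aalwylyal", "analwlyn", "anayawlaal", "anayawln", "anaylnww", "anaylw", "anayylylly", "lnla", "nnwa"
Leaf count: 10

10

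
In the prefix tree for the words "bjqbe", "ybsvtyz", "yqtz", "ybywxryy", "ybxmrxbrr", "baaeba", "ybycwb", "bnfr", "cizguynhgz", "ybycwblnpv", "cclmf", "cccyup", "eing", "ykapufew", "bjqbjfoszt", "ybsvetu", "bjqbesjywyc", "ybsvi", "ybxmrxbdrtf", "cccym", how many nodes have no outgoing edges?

18

A leaf is a node with no children — equivalently, the end of a word that is not a proper prefix of any other stored word.
Those words: "baaeba", "bjqbesjywyc", "bjqbjfoszt", "bnfr", "cccym", "cccyup", "cclmf", "cizguynhgz", "eing", "ybsvetu", "ybsvi", "ybsvtyz", "ybxmrxbdrtf", "ybxmrxbrr", "ybycwblnpv", "ybywxryy", "ykapufew", "yqtz"
Leaf count: 18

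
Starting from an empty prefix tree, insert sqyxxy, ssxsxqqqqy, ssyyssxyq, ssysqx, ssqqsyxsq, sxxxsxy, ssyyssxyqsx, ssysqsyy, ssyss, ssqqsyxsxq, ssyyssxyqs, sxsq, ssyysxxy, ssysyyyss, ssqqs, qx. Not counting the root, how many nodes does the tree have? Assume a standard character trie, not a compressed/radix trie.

For each word, the new-node count is its length minus the longest prefix already in the trie:
  "sqyxxy" → 6 new (s, q, y, x, x, y)
  "ssxsxqqqqy" → prefix "s" already present; 9 new (s, x, s, x, q, q, q, q, y)
  "ssyyssxyq" → prefix "ss" already present; 7 new (y, y, s, s, x, y, q)
  "ssysqx" → prefix "ssy" already present; 3 new (s, q, x)
  "ssqqsyxsq" → prefix "ss" already present; 7 new (q, q, s, y, x, s, q)
  "sxxxsxy" → prefix "s" already present; 6 new (x, x, x, s, x, y)
  "ssyyssxyqsx" → prefix "ssyyssxyq" already present; 2 new (s, x)
  "ssysqsyy" → prefix "ssysq" already present; 3 new (s, y, y)
  "ssyss" → prefix "ssys" already present; 1 new (s)
  "ssqqsyxsxq" → prefix "ssqqsyxs" already present; 2 new (x, q)
  "ssyyssxyqs" → prefix "ssyyssxyqs" already present; 0 new (none)
  "sxsq" → prefix "sx" already present; 2 new (s, q)
  "ssyysxxy" → prefix "ssyys" already present; 3 new (x, x, y)
  "ssysyyyss" → prefix "ssys" already present; 5 new (y, y, y, s, s)
  "ssqqs" → prefix "ssqqs" already present; 0 new (none)
  "qx" → 2 new (q, x)
Total nodes = 6 + 9 + 7 + 3 + 7 + 6 + 2 + 3 + 1 + 2 + 0 + 2 + 3 + 5 + 0 + 2 = 58

58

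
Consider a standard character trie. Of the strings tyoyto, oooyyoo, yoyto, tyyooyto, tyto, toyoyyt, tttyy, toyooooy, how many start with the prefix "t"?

6

Traverse to the node for "t", then collect every word in that subtree.
Matches: "toyooooy", "toyoyyt", "tttyy", "tyoyto", "tyto", "tyyooyto"
Count: 6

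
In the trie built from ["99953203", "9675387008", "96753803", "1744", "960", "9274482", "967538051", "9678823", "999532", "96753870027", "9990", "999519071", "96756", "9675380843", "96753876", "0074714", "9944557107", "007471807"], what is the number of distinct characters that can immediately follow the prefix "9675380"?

3

Follow the path "9675380" to its node, then look at its outgoing edges.
Distinct next characters after "9675380": 3, 5, 8.
That node has 3 child edges.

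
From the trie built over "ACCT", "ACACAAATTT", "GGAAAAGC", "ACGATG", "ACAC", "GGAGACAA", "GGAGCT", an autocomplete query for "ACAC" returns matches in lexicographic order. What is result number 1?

Words with prefix "ACAC", in lexicographic order: "ACAC", "ACACAAATTT"
Position 1: ACAC

ACAC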